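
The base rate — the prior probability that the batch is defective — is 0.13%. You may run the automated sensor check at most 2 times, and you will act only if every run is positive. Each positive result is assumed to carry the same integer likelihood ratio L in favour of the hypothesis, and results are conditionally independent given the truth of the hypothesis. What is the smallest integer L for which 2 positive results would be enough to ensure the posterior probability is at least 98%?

Prior odds = 0.0013/0.9987 = 13/9987.
Target odds = 0.98/0.02 = 49.
Need L² ≥ 49 ÷ (13/9987) = 489363/13.
194² = 37636 < 489363/13 ≤ 38025 = 195², so L = 195.

195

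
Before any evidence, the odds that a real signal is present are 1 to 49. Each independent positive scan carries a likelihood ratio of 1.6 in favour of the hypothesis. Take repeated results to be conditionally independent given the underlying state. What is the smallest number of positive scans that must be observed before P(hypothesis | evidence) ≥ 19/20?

15

Prior odds = 1/49.
Likelihood ratio per positive scan = 1.6.
Target posterior odds = 0.95/0.05 = 19.
Require 1.6ⁿ ≥ 19 ÷ (1/49) = 931.
1.6¹⁴ ≈720.576 falls short of 931 but 1.6¹⁵ ≈1152.92 reaches it, so n = 15.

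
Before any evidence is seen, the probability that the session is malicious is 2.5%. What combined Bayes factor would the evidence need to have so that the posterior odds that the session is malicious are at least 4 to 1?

156

Prior odds = 0.025/0.975 = 1/39.
Target odds = 4.
Required Bayes factor = 4 ÷ (1/39) = 156.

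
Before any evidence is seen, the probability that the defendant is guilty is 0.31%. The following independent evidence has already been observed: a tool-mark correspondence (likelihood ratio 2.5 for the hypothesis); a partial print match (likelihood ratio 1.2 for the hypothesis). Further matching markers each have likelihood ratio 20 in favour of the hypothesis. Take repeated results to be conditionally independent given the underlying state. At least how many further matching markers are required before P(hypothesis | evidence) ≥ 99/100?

Prior odds = 0.0031/0.9969 = 31/9969.
Combined Bayes factor of the evidence already in hand = 2.5 × 1.2 = 3.
Odds after that evidence = (31/9969) × 3 = 31/3323.
Target odds = 0.99/0.01 = 99.
Need 20ⁿ ≥ 99 ÷ (31/3323) = 328977/31.
20³ = 8000 falls short of 328977/31 but 20⁴ = 160000 reaches it, so n = 4.

4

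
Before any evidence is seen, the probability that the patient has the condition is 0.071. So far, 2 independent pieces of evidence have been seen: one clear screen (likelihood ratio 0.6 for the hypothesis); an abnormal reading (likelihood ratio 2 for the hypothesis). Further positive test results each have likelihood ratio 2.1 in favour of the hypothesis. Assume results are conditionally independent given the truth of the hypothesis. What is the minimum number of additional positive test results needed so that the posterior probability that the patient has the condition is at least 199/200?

11

Prior odds = 0.071/0.929 = 71/929.
Combined Bayes factor of the evidence already in hand = 0.6 × 2 = 1.2.
Odds after that evidence = (71/929) × 1.2 = 426/4645.
Target odds = 0.995/0.005 = 199.
Need 2.1ⁿ ≥ 199 ÷ (426/4645) = 924355/426.
2.1¹⁰ ≈1667.99 falls short of 924355/426 but 2.1¹¹ ≈3502.78 reaches it, so n = 11.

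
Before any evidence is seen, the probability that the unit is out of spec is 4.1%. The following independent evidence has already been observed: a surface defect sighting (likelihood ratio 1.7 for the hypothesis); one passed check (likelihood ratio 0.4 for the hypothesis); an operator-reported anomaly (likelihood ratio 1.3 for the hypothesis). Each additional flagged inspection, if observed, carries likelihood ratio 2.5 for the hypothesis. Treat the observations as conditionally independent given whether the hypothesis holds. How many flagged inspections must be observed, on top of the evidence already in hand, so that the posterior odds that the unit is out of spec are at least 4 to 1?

Prior odds = 0.041/0.959 = 41/959.
Combined Bayes factor of the evidence already in hand = 1.7 × 0.4 × 1.3 = 0.884.
Odds after that evidence = (41/959) × 0.884 = 9061/239750.
Target odds = 4.
Need 2.5ⁿ ≥ 4 ÷ (9061/239750) = 959000/9061.
2.5⁵ = 97.65625 falls short of 959000/9061 but 2.5⁶ = 244.140625 reaches it, so n = 6.

6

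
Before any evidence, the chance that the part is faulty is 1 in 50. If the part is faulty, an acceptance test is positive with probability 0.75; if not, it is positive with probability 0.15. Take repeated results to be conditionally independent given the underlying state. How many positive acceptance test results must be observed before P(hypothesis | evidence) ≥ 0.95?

Prior odds = 0.02/0.98 = 1/49.
Likelihood ratio of a positive = 0.75/0.15 = 5.
Target odds: 0.95 ÷ 0.05 = 19.
Need (1/49) × 5ⁿ ≥ 19, i.e. 5ⁿ ≥ 931.
5⁴ = 625 falls short of 931 but 5⁵ = 3125 reaches it, so n = 5.

5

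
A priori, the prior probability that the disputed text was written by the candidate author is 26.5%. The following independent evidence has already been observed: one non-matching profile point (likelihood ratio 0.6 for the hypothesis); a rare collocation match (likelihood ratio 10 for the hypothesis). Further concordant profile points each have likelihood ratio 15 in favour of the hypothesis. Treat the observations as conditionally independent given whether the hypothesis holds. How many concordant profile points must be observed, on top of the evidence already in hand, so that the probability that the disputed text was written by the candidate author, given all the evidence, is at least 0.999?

3

Prior odds = 0.265/0.735 = 53/147.
Combined Bayes factor of the evidence already in hand = 0.6 × 10 = 6.
Odds after that evidence = (53/147) × 6 = 106/49.
Target odds = 0.999/0.001 = 999.
Need 15ⁿ ≥ 999 ÷ (106/49) = 48951/106.
15² = 225 falls short of 48951/106 but 15³ = 3375 reaches it, so n = 3.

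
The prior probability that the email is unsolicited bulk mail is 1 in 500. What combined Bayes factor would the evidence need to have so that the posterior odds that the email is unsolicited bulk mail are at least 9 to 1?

4491

Prior odds = 0.002/0.998 = 1/499.
Target odds = 9.
Required Bayes factor = 9 ÷ (1/499) = 4491.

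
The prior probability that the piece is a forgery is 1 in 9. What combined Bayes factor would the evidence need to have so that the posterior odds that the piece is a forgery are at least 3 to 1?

Prior odds = (1/9)/(8/9) = 0.125.
Target odds = 3.
Required Bayes factor = 3 ÷ 0.125 = 24.

24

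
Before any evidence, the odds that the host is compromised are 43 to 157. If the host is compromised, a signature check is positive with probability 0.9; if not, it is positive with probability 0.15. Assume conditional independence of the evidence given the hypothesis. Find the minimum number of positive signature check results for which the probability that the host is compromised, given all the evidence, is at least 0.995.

Prior odds = 43/157.
Likelihood ratio of a positive = 0.9/0.15 = 6.
Target posterior odds = 0.995/0.005 = 199.
Need (43/157) × 6ⁿ ≥ 199, i.e. 6ⁿ ≥ 31243/43.
6³ = 216 falls short of 31243/43 but 6⁴ = 1296 reaches it, so n = 4.

4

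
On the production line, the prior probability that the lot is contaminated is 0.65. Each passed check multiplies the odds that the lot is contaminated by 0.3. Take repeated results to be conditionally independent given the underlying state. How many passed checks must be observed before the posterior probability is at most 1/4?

Prior odds = 0.65/0.35 = 13/7.
Likelihood ratio per passed check = 0.3.
Target odds: 0.25 ÷ 0.75 = 1/3.
Require 0.3ⁿ ≤ 1/3 ÷ (13/7) = 7/39.
0.3¹ = 0.3 is still above 7/39 but 0.3² = 0.09 is at or below it, so n = 2.

2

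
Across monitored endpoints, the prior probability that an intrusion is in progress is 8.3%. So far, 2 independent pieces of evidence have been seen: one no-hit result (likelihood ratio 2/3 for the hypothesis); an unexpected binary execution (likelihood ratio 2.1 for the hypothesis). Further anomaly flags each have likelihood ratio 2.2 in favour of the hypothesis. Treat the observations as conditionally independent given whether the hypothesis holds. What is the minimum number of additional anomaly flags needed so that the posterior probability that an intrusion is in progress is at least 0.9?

6

Prior odds = 0.083/0.917 = 83/917.
Combined Bayes factor of the evidence already in hand = (2/3) × 2.1 = 1.4.
Odds after that evidence = (83/917) × 1.4 = 83/655.
Target odds = 0.9/0.1 = 9.
Need 2.2ⁿ ≥ 9 ÷ (83/655) = 5895/83.
2.2⁵ = 51.53632 falls short of 5895/83 but 2.2⁶ = 1771561/15625 reaches it, so n = 6.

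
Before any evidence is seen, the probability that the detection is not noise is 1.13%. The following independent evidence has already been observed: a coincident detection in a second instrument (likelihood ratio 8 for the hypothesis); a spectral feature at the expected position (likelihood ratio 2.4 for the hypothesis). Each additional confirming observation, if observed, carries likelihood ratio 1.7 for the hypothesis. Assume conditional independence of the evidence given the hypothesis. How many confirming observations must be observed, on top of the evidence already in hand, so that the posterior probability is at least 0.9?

Prior odds = 0.0113/0.9887 = 113/9887.
Combined Bayes factor of the evidence already in hand = 8 × 2.4 = 19.2.
Odds after that evidence = (113/9887) × 19.2 = 10848/49435.
Target odds = 0.9/0.1 = 9.
Need 1.7ⁿ ≥ 9 ÷ (10848/49435) = 148305/3616.
1.7⁶ = 24137569/1000000 falls short of 148305/3616 but 1.7⁷ = 410338673/10000000 reaches it, so n = 7.

7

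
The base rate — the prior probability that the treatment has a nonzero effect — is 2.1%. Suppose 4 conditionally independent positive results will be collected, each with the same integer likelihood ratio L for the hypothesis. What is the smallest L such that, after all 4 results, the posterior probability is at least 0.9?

Prior odds = 0.021/0.979 = 21/979.
Target odds = 0.9/0.1 = 9.
Need L⁴ ≥ 9 ÷ (21/979) = 2937/7.
4⁴ = 256 < 2937/7 ≤ 625 = 5⁴, so L = 5.

5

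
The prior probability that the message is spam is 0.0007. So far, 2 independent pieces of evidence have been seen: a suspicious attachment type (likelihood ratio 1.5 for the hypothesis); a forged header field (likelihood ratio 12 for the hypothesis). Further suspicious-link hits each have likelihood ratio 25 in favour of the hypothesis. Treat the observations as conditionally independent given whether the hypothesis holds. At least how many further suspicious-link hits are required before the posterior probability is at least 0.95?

Prior odds = 0.0007/0.9993 = 7/9993.
Combined Bayes factor of the evidence already in hand = 1.5 × 12 = 18.
Odds after that evidence = (7/9993) × 18 = 42/3331.
Target odds = 0.95/0.05 = 19.
Need 25ⁿ ≥ 19 ÷ (42/3331) = 63289/42.
25² = 625 falls short of 63289/42 but 25³ = 15625 reaches it, so n = 3.

3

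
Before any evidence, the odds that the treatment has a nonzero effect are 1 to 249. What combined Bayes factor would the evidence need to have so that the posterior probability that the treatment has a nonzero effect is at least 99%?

Prior odds = 1/249.
Target odds = 0.99/0.01 = 99.
Required Bayes factor = 99 ÷ (1/249) = 24651.

24651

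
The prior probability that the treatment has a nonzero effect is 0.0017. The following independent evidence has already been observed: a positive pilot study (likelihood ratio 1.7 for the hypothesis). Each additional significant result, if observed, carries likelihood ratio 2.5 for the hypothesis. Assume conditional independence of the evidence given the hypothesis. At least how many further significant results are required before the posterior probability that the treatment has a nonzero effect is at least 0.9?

Prior odds = 0.0017/0.9983 = 17/9983.
Bayes factor of the evidence already in hand = 1.7.
Odds after that evidence = (17/9983) × 1.7 = 289/99830.
Target odds = 0.9/0.1 = 9.
Need 2.5ⁿ ≥ 9 ÷ (289/99830) = 898470/289.
2.5⁸ = 390625/256 falls short of 898470/289 but 2.5⁹ = 1953125/512 reaches it, so n = 9.

9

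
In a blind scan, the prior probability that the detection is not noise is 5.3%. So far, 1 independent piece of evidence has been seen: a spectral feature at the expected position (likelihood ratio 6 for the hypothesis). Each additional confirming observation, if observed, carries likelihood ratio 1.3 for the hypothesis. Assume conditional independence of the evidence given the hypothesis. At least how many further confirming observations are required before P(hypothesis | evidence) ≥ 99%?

22

Prior odds = 0.053/0.947 = 53/947.
Bayes factor of the evidence already in hand = 6.
Odds after that evidence = (53/947) × 6 = 318/947.
Target odds = 0.99/0.01 = 99.
Need 1.3ⁿ ≥ 99 ÷ (318/947) = 31251/106.
1.3²¹ ≈247.065 falls short of 31251/106 but 1.3²² ≈321.184 reaches it, so n = 22.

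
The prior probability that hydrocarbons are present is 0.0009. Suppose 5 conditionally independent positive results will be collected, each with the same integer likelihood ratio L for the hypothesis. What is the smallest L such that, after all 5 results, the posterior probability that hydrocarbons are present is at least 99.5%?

12

Prior odds = 0.0009/0.9991 = 9/9991.
Target odds = 0.995/0.005 = 199.
Need L⁵ ≥ 199 ÷ (9/9991) = 1988209/9.
11⁵ = 161051 < 1988209/9 ≤ 248832 = 12⁵, so L = 12.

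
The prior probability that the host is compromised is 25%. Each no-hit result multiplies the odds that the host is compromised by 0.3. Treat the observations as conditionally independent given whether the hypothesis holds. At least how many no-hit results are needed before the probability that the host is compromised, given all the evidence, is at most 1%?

3

Prior odds: 0.25 ÷ 0.75 = 1/3.
Likelihood ratio per no-hit result = 0.3.
Target posterior odds = 0.01/0.99 = 1/99.
Need (1/3) × 0.3ⁿ ≤ 1/99, i.e. 0.3ⁿ ≤ 1/33.
0.3² = 0.09 is still above 1/33 but 0.3³ = 0.027 is at or below it, so n = 3.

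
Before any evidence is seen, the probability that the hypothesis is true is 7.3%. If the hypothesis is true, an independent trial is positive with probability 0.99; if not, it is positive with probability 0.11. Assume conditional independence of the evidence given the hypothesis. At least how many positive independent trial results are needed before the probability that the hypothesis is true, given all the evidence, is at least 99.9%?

5

Prior odds: 0.073 ÷ 0.927 = 73/927.
Likelihood ratio of a positive = 0.99/0.11 = 9.
Target odds: 0.999 ÷ 0.001 = 999.
Require 9ⁿ ≥ 999 ÷ (73/927) = 926073/73.
9⁴ = 6561 falls short of 926073/73 but 9⁵ = 59049 reaches it, so n = 5.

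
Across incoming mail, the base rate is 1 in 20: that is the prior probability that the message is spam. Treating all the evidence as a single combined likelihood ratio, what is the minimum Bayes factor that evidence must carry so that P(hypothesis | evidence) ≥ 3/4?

57

Prior odds = 0.05/0.95 = 1/19.
Target odds = 0.75/0.25 = 3.
Required Bayes factor = 3 ÷ (1/19) = 57.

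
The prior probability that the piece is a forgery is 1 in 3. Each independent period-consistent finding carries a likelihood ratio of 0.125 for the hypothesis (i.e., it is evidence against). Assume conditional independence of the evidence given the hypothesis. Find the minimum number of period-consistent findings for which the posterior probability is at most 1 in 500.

Prior odds: (1/3) ÷ (2/3) = 0.5.
Likelihood ratio per period-consistent finding = 0.125.
Target posterior odds = 0.002/0.998 = 1/499.
Require 0.125ⁿ ≤ 1/499 ÷ 0.5 = 2/499.
0.125² = 0.015625 is still above 2/499 but 0.125³ = 0.001953125 is at or below it, so n = 3.

3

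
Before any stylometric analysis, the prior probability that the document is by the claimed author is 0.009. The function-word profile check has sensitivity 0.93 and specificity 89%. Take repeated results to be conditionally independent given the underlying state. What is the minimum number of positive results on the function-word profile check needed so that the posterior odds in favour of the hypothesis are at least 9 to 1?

Prior odds = 0.009/0.991 = 9/991.
False-positive rate = 1 − 0.89 = 0.11; likelihood ratio of a positive = 0.93/0.11 = 93/11.
Target odds = 9.
Need (9/991) × (93/11)ⁿ ≥ 9, i.e. (93/11)ⁿ ≥ 991.
(93/11)³ = 804357/1331 falls short of 991 but (93/11)⁴ = 74805201/14641 reaches it, so n = 4.

4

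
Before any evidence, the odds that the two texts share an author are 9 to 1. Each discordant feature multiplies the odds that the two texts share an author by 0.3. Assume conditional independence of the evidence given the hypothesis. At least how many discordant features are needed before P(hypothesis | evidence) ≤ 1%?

6

Prior odds = 9.
Likelihood ratio per discordant feature = 0.3.
Target posterior odds = 0.01/0.99 = 1/99.
Need 9 × 0.3ⁿ ≤ 1/99, i.e. 0.3ⁿ ≤ 1/891.
0.3⁵ = 243/100000 is still above 1/891 but 0.3⁶ = 729/1000000 is at or below it, so n = 6.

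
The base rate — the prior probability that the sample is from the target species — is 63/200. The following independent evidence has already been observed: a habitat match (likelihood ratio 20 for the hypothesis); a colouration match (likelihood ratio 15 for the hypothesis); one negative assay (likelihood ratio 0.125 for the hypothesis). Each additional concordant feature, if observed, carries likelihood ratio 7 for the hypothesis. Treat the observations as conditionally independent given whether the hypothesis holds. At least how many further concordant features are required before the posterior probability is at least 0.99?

1

Prior odds = 0.315/0.685 = 63/137.
Combined Bayes factor of the evidence already in hand = 20 × 15 × 0.125 = 37.5.
Odds after that evidence = (63/137) × 37.5 = 4725/274.
Target odds = 0.99/0.01 = 99.
Need 7ⁿ ≥ 99 ÷ (4725/274) = 3014/525.
7¹ = 7, which meets the required 3014/525; so n = 1.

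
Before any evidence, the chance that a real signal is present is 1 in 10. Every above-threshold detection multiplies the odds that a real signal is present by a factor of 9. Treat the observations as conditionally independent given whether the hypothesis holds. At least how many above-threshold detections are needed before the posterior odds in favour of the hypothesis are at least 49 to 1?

3

Prior odds = 0.1/0.9 = 1/9.
Likelihood ratio per above-threshold detection = 9.
Target odds = 49.
Need (1/9) × 9ⁿ ≥ 49, i.e. 9ⁿ ≥ 441.
9² = 81 falls short of 441 but 9³ = 729 reaches it, so n = 3.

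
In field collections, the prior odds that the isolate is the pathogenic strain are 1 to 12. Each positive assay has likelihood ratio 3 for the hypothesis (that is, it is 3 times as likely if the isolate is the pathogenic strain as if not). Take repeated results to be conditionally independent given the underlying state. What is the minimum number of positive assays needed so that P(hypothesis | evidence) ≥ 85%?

Prior odds = 1/12.
Likelihood ratio per positive assay = 3.
Target posterior odds = 0.85/0.15 = 17/3.
Need (1/12) × 3ⁿ ≥ 17/3, i.e. 3ⁿ ≥ 68.
3³ = 27 falls short of 68 but 3⁴ = 81 reaches it, so n = 4.

4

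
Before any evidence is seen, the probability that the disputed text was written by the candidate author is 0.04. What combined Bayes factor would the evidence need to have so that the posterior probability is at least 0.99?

2376

Prior odds = 0.04/0.96 = 1/24.
Target odds = 0.99/0.01 = 99.
Required Bayes factor = 99 ÷ (1/24) = 2376.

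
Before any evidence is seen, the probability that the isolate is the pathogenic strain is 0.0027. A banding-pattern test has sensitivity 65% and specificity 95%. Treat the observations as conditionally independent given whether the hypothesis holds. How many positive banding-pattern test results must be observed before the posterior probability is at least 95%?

4

Prior odds: 0.0027 ÷ 0.9973 = 27/9973.
False-positive rate = 1 − 0.95 = 0.05; likelihood ratio of a positive = 0.65/0.05 = 13.
Target posterior odds = 0.95/0.05 = 19.
Require 13ⁿ ≥ 19 ÷ (27/9973) = 189487/27.
13³ = 2197 falls short of 189487/27 but 13⁴ = 28561 reaches it, so n = 4.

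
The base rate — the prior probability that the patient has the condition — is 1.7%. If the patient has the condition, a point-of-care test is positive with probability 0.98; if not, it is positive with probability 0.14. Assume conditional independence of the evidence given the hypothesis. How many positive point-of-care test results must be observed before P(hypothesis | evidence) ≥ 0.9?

Prior odds = 0.017/0.983 = 17/983.
Likelihood ratio of a positive = 0.98/0.14 = 7.
Target posterior odds = 0.9/0.1 = 9.
Require 7ⁿ ≥ 9 ÷ (17/983) = 8847/17.
7³ = 343 falls short of 8847/17 but 7⁴ = 2401 reaches it, so n = 4.

4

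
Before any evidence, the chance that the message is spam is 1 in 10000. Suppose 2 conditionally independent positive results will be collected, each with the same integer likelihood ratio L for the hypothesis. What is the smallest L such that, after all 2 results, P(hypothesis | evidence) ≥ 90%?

300

Prior odds = 0.0001/0.9999 = 1/9999.
Target odds = 0.9/0.1 = 9.
Need L² ≥ 9 ÷ (1/9999) = 89991.
299² = 89401 < 89991 ≤ 90000 = 300², so L = 300.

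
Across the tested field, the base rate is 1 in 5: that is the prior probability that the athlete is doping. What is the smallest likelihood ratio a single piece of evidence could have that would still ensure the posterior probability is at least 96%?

Prior odds = 0.2/0.8 = 0.25.
Target odds = 0.96/0.04 = 24.
Required Bayes factor = 24 ÷ 0.25 = 96.

96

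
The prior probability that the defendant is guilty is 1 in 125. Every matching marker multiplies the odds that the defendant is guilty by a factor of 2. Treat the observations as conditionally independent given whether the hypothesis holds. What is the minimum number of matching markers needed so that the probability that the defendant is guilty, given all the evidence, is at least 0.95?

Prior odds = 0.008/0.992 = 1/124.
Likelihood ratio per matching marker = 2.
Target posterior odds = 0.95/0.05 = 19.
Require 2ⁿ ≥ 19 ÷ (1/124) = 2356.
2¹¹ = 2048 falls short of 2356 but 2¹² = 4096 reaches it, so n = 12.

12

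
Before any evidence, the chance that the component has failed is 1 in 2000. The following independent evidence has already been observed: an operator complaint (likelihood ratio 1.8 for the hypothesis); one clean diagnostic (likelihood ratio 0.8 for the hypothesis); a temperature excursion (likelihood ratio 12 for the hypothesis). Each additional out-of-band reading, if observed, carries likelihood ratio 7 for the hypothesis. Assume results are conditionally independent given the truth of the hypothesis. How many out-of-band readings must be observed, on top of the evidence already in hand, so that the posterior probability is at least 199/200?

Prior odds = 0.0005/0.9995 = 1/1999.
Combined Bayes factor of the evidence already in hand = 1.8 × 0.8 × 12 = 17.28.
Odds after that evidence = (1/1999) × 17.28 = 432/49975.
Target odds = 0.995/0.005 = 199.
Need 7ⁿ ≥ 199 ÷ (432/49975) = 9945025/432.
7⁵ = 16807 falls short of 9945025/432 but 7⁶ = 117649 reaches it, so n = 6.

6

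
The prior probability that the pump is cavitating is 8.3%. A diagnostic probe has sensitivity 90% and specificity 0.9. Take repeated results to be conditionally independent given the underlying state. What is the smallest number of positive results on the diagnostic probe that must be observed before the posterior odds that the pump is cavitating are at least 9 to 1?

3

Prior odds = 0.083/0.917 = 83/917.
False-positive rate = 1 − 0.9 = 0.1; likelihood ratio of a positive = 0.9/0.1 = 9.
Target odds = 9.
Need (83/917) × 9ⁿ ≥ 9, i.e. 9ⁿ ≥ 8253/83.
9² = 81 falls short of 8253/83 but 9³ = 729 reaches it, so n = 3.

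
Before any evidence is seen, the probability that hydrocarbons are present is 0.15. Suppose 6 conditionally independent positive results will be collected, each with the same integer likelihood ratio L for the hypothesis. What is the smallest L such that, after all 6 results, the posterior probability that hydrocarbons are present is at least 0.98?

Prior odds = 0.15/0.85 = 3/17.
Target odds = 0.98/0.02 = 49.
Need L⁶ ≥ 49 ÷ (3/17) = 833/3.
2⁶ = 64 < 833/3 ≤ 729 = 3⁶, so L = 3.

3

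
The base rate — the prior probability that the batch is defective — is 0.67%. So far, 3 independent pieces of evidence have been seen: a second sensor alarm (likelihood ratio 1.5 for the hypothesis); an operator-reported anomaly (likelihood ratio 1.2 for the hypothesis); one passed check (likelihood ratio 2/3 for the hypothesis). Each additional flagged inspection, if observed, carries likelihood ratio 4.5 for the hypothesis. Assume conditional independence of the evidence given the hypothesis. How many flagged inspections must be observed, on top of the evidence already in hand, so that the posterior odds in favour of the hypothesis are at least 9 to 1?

Prior odds = 0.0067/0.9933 = 67/9933.
Combined Bayes factor of the evidence already in hand = 1.5 × 1.2 × (2/3) = 1.2.
Odds after that evidence = (67/9933) × 1.2 = 134/16555.
Target odds = 9.
Need 4.5ⁿ ≥ 9 ÷ (134/16555) = 148995/134.
4.5⁴ = 410.0625 falls short of 148995/134 but 4.5⁵ = 1845.28125 reaches it, so n = 5.

5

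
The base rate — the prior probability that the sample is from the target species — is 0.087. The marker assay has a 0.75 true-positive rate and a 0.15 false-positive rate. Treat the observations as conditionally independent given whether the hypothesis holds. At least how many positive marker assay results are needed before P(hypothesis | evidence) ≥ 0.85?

3

Prior odds: 0.087 ÷ 0.913 = 87/913.
Likelihood ratio of a positive result = 0.75/0.15 = 5.
Target posterior odds = 0.85/0.15 = 17/3.
Need (87/913) × 5ⁿ ≥ 17/3, i.e. 5ⁿ ≥ 15521/261.
5² = 25 falls short of 15521/261 but 5³ = 125 reaches it, so n = 3.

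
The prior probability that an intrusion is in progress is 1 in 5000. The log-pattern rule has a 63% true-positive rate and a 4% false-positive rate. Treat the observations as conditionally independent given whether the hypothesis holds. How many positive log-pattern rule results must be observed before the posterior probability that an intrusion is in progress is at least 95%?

5

Prior odds = 0.0002/0.9998 = 1/4999.
Likelihood ratio of a positive result = 0.63/0.04 = 15.75.
Target posterior odds = 0.95/0.05 = 19.
Require 15.75ⁿ ≥ 19 ÷ (1/4999) = 94981.
15.75⁴ = 15752961/256 falls short of 94981 but 15.75⁵ = 992436543/1024 reaches it, so n = 5.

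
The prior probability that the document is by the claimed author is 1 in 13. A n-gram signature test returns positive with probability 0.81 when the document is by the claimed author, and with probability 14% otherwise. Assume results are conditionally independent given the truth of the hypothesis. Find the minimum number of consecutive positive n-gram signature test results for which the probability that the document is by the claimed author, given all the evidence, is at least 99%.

Prior odds = (1/13)/(12/13) = 1/12.
Likelihood ratio of a positive result = 0.81/0.14 = 81/14.
Target posterior odds = 0.99/0.01 = 99.
Require (81/14)ⁿ ≥ 99 ÷ (1/12) = 1188.
(81/14)⁴ = 43046721/38416 falls short of 1188 but (81/14)⁵ ≈6483.13 reaches it, so n = 5.

5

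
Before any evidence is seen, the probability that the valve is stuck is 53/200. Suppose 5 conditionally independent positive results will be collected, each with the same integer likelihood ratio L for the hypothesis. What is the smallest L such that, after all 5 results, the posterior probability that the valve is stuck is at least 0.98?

3

Prior odds = 0.265/0.735 = 53/147.
Target odds = 0.98/0.02 = 49.
Need L⁵ ≥ 49 ÷ (53/147) = 7203/53.
2⁵ = 32 < 7203/53 ≤ 243 = 3⁵, so L = 3.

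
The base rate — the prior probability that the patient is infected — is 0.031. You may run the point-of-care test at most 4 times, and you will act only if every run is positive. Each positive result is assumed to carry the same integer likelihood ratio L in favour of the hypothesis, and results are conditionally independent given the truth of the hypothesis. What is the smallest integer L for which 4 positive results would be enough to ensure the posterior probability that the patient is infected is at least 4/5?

4

Prior odds = 0.031/0.969 = 31/969.
Target odds = 0.8/0.2 = 4.
Need L⁴ ≥ 4 ÷ (31/969) = 3876/31.
3⁴ = 81 < 3876/31 ≤ 256 = 4⁴, so L = 4.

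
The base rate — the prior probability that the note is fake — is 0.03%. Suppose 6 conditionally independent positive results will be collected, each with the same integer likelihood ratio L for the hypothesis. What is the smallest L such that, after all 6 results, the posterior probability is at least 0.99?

9

Prior odds = 0.0003/0.9997 = 3/9997.
Target odds = 0.99/0.01 = 99.
Need L⁶ ≥ 99 ÷ (3/9997) = 329901.
8⁶ = 262144 < 329901 ≤ 531441 = 9⁶, so L = 9.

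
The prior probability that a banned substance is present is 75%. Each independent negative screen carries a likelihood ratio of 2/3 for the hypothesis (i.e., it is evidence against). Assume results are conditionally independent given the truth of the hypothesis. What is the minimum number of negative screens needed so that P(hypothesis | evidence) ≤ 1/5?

Prior odds = 0.75/0.25 = 3.
Likelihood ratio per negative screen = 2/3.
Target posterior odds = 0.2/0.8 = 0.25.
Need 3 × (2/3)ⁿ ≤ 0.25, i.e. (2/3)ⁿ ≤ 1/12.
(2/3)⁶ = 64/729 is still above 1/12 but (2/3)⁷ = 128/2187 is at or below it, so n = 7.

7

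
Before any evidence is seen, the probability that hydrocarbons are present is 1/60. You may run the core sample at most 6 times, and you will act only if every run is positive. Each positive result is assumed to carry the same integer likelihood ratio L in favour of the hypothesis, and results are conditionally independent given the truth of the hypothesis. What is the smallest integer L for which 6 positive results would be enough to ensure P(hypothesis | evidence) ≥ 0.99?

5

Prior odds = (1/60)/(59/60) = 1/59.
Target odds = 0.99/0.01 = 99.
Need L⁶ ≥ 99 ÷ (1/59) = 5841.
4⁶ = 4096 < 5841 ≤ 15625 = 5⁶, so L = 5.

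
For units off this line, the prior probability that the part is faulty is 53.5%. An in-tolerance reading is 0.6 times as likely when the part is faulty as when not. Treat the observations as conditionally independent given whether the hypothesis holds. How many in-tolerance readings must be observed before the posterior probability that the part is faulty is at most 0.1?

Prior odds: 0.535 ÷ 0.465 = 107/93.
Likelihood ratio per in-tolerance reading = 0.6.
Target posterior odds = 0.1/0.9 = 1/9.
Require 0.6ⁿ ≤ 1/9 ÷ (107/93) = 31/321.
0.6⁴ = 0.1296 is still above 31/321 but 0.6⁵ = 0.07776 is at or below it, so n = 5.

5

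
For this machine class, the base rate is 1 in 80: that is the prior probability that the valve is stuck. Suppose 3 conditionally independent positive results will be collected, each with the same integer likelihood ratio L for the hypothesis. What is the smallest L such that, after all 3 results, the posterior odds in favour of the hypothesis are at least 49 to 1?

Prior odds = 0.0125/0.9875 = 1/79.
Target odds = 49.
Need L³ ≥ 49 ÷ (1/79) = 3871.
15³ = 3375 < 3871 ≤ 4096 = 16³, so L = 16.

16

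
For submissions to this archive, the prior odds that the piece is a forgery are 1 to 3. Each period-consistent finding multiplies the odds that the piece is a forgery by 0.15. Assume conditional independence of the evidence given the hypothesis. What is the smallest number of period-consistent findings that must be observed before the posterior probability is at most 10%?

1

Prior odds = 1/3.
Likelihood ratio per period-consistent finding = 0.15.
Target odds: 0.1 ÷ 0.9 = 1/9.
Need (1/3) × 0.15ⁿ ≤ 1/9, i.e. 0.15ⁿ ≤ 1/3.
0.15¹ = 0.15, which is already at or below the required 1/3; so n = 1.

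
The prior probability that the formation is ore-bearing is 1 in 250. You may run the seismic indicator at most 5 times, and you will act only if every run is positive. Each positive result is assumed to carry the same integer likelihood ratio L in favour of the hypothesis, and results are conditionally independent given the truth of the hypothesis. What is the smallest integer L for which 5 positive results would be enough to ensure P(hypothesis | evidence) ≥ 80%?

4

Prior odds = 0.004/0.996 = 1/249.
Target odds = 0.8/0.2 = 4.
Need L⁵ ≥ 4 ÷ (1/249) = 996.
3⁵ = 243 < 996 ≤ 1024 = 4⁵, so L = 4.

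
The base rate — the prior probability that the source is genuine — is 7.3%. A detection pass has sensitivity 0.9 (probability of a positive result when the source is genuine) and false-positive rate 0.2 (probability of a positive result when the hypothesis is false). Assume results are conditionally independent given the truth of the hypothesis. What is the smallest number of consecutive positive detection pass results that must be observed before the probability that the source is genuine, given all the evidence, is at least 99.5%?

6

Prior odds: 0.073 ÷ 0.927 = 73/927.
Likelihood ratio of a positive result = 0.9/0.2 = 4.5.
Target posterior odds = 0.995/0.005 = 199.
Need (73/927) × 4.5ⁿ ≥ 199, i.e. 4.5ⁿ ≥ 184473/73.
4.5⁵ = 1845.28125 falls short of 184473/73 but 4.5⁶ = 8303.765625 reaches it, so n = 6.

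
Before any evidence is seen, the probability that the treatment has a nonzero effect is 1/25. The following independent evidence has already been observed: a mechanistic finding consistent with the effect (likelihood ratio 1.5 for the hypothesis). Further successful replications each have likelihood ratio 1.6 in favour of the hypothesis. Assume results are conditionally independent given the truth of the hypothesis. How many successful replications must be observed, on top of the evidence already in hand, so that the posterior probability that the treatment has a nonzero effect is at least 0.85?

10

Prior odds = 0.04/0.96 = 1/24.
Bayes factor of the evidence already in hand = 1.5.
Odds after that evidence = (1/24) × 1.5 = 0.0625.
Target odds = 0.85/0.15 = 17/3.
Need 1.6ⁿ ≥ 17/3 ÷ 0.0625 = 272/3.
1.6⁹ = 134217728/1953125 falls short of 272/3 but 1.6¹⁰ ≈109.951 reaches it, so n = 10.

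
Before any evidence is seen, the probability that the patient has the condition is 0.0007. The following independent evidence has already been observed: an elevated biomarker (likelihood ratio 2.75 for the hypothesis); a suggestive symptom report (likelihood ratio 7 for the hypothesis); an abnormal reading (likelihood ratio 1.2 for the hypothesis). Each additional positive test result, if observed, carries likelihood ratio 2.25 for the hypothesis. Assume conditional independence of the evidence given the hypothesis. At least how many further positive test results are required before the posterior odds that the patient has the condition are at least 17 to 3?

8

Prior odds = 0.0007/0.9993 = 7/9993.
Combined Bayes factor of the evidence already in hand = 2.75 × 7 × 1.2 = 23.1.
Odds after that evidence = (7/9993) × 23.1 = 539/33310.
Target odds = 17/3.
Need 2.25ⁿ ≥ 17/3 ÷ (539/33310) = 566270/1617.
2.25⁷ = 4782969/16384 falls short of 566270/1617 but 2.25⁸ = 43046721/65536 reaches it, so n = 8.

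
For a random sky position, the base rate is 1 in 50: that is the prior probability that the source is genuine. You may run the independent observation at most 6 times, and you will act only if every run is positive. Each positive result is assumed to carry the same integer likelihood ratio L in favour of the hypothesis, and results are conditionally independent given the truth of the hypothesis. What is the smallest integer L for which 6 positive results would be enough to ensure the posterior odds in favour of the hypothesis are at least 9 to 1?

Prior odds = 0.02/0.98 = 1/49.
Target odds = 9.
Need L⁶ ≥ 9 ÷ (1/49) = 441.
2⁶ = 64 < 441 ≤ 729 = 3⁶, so L = 3.

3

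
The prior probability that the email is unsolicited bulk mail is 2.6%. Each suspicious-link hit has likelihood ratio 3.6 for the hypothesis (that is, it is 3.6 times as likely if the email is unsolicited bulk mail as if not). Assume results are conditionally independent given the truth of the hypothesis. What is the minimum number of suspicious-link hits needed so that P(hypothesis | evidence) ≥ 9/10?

5

Prior odds: 0.026 ÷ 0.974 = 13/487.
Likelihood ratio per suspicious-link hit = 3.6.
Target posterior odds = 0.9/0.1 = 9.
Need (13/487) × 3.6ⁿ ≥ 9, i.e. 3.6ⁿ ≥ 4383/13.
3.6⁴ = 167.9616 falls short of 4383/13 but 3.6⁵ = 604.66176 reaches it, so n = 5.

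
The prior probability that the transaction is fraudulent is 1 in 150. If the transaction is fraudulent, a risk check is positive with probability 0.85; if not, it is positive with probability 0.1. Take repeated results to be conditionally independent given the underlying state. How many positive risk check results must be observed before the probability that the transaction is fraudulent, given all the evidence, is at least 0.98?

5

Prior odds = (1/150)/(149/150) = 1/149.
Likelihood ratio of a positive = 0.85/0.1 = 8.5.
Target odds: 0.98 ÷ 0.02 = 49.
Need (1/149) × 8.5ⁿ ≥ 49, i.e. 8.5ⁿ ≥ 7301.
8.5⁴ = 5220.0625 falls short of 7301 but 8.5⁵ = 44370.53125 reaches it, so n = 5.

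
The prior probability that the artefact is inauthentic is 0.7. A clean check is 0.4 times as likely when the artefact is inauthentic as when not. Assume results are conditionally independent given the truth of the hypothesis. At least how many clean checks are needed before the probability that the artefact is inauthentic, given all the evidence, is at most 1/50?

Prior odds: 0.7 ÷ 0.3 = 7/3.
Likelihood ratio per clean check = 0.4.
Target posterior odds = 0.02/0.98 = 1/49.
Require 0.4ⁿ ≤ 1/49 ÷ (7/3) = 3/343.
0.4⁵ = 0.01024 is still above 3/343 but 0.4⁶ = 64/15625 is at or below it, so n = 6.

6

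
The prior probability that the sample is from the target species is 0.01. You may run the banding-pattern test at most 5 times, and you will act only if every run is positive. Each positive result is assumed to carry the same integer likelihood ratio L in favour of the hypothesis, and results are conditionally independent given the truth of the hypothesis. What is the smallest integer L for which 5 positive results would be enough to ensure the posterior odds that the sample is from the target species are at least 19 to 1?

Prior odds = 0.01/0.99 = 1/99.
Target odds = 19.
Need L⁵ ≥ 19 ÷ (1/99) = 1881.
4⁵ = 1024 < 1881 ≤ 3125 = 5⁵, so L = 5.

5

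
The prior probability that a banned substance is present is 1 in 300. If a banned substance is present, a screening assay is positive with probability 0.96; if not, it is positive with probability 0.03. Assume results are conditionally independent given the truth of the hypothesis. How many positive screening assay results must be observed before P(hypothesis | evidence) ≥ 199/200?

Prior odds = (1/300)/(299/300) = 1/299.
Likelihood ratio of a positive = 0.96/0.03 = 32.
Target odds: 0.995 ÷ 0.005 = 199.
Need (1/299) × 32ⁿ ≥ 199, i.e. 32ⁿ ≥ 59501.
32³ = 32768 falls short of 59501 but 32⁴ = 1048576 reaches it, so n = 4.

4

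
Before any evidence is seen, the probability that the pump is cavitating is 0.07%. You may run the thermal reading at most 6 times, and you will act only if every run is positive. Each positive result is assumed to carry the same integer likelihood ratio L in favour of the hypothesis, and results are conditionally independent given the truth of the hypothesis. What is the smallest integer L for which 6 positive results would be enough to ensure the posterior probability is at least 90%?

Prior odds = 0.0007/0.9993 = 7/9993.
Target odds = 0.9/0.1 = 9.
Need L⁶ ≥ 9 ÷ (7/9993) = 89937/7.
4⁶ = 4096 < 89937/7 ≤ 15625 = 5⁶, so L = 5.

5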